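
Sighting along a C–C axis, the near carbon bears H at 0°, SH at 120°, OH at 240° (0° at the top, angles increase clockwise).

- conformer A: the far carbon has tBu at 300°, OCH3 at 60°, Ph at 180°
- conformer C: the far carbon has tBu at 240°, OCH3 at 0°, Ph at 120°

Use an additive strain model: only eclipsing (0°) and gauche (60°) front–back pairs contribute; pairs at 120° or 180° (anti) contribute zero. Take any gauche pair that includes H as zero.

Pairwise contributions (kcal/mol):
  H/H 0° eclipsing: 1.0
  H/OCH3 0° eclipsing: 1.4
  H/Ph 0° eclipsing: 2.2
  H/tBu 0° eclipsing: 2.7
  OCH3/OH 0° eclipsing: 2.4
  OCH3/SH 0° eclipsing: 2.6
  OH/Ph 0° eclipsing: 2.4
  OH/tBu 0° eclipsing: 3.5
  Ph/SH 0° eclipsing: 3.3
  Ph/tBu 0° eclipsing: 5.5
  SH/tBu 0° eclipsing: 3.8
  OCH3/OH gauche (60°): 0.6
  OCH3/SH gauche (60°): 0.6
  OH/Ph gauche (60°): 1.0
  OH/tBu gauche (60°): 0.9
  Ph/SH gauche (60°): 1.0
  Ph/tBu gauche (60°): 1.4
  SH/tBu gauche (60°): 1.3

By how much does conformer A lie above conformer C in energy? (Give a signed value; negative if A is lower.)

-4.7 kcal/mol

A is staggered. SH at 120° is gauche with OCH3 at 60° (0.6); SH at 120° is gauche with Ph at 180° (1.0); OH at 240° is gauche with tBu at 300° (0.9); OH at 240° is gauche with Ph at 180° (1.0). Total 3.5 kcal/mol.
C is eclipsed. H at 0° is eclipsed with OCH3 at 0° (1.4); SH at 120° is eclipsed with Ph at 120° (3.3); OH at 240° is eclipsed with tBu at 240° (3.5). Total 8.2 kcal/mol.
E(A) − E(C) = 3.5 − 8.2 = -4.7 kcal/mol.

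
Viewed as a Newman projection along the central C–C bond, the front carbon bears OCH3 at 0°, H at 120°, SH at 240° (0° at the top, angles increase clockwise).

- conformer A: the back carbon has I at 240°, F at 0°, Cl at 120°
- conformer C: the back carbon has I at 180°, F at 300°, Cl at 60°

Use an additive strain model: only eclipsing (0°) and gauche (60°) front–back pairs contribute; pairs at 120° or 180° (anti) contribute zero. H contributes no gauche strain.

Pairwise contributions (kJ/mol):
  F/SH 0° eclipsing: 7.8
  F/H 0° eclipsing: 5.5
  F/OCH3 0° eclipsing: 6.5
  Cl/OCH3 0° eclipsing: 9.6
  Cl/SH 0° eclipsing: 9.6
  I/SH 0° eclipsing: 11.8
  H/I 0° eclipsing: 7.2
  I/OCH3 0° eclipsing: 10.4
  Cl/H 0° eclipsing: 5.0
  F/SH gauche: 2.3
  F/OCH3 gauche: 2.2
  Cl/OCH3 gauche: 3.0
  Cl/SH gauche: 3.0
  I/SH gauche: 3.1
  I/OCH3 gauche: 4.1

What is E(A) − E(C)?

+12.7 kJ/mol

A (eclipsed): OCH3(0°)/F(0°) eclipsed 6.5; H(120°)/Cl(120°) eclipsed 5.0; SH(240°)/I(240°) eclipsed 11.8 → 23.3 kJ/mol.
C (staggered): OCH3(0°)/F(300°) gauche 2.2; OCH3(0°)/Cl(60°) gauche 3.0; SH(240°)/I(180°) gauche 3.1; SH(240°)/F(300°) gauche 2.3 → 10.6 kJ/mol.
E(A) − E(C) = 23.3 − 10.6 = +12.7 kJ/mol.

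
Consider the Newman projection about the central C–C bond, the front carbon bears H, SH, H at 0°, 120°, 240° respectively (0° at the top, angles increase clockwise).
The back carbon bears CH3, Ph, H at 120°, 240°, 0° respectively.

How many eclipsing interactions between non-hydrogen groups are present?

1

Non-H eclipsing pairs: SH(120°)/CH3(120°) — 1 interaction.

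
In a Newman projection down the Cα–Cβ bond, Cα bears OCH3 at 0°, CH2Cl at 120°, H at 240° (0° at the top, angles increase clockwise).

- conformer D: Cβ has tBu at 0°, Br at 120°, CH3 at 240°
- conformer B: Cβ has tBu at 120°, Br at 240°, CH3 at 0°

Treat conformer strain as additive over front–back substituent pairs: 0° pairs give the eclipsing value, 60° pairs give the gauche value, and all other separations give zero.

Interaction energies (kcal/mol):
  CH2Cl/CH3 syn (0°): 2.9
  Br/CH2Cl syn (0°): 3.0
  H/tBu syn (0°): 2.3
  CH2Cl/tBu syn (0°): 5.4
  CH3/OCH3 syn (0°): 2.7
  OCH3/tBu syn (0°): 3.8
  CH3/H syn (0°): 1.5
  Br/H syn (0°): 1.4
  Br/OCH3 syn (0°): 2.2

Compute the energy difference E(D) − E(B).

D (eclipsed): OCH3–tBu eclipsed, CH2Cl–Br eclipsed, H–CH3 eclipsed; 3.8 + 3.0 + 1.5 = 8.3 kcal/mol.
B (eclipsed): OCH3–CH3 eclipsed, CH2Cl–tBu eclipsed, H–Br eclipsed; 2.7 + 5.4 + 1.4 = 9.5 kcal/mol.
E(D) − E(B) = 8.3 − 9.5 = -1.2 kcal/mol.

-1.2 kcal/mol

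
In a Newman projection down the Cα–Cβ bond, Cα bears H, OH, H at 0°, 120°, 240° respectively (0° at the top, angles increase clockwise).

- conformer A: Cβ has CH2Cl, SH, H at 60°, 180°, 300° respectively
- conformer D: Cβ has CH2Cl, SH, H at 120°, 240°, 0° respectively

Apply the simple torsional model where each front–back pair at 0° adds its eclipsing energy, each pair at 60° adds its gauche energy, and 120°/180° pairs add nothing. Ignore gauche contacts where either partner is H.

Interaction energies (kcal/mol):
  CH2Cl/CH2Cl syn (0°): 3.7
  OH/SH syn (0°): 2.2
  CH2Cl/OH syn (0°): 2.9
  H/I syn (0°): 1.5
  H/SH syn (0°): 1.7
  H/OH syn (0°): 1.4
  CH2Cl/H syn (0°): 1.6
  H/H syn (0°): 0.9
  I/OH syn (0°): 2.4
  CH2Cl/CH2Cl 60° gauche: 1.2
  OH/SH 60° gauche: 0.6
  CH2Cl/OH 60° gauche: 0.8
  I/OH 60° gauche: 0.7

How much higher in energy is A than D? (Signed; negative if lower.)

A (staggered): OH(120°)/CH2Cl(60°) gauche 0.8; OH(120°)/SH(180°) gauche 0.6 → 1.4 kcal/mol.
D (eclipsed): H(0°)/H(0°) eclipsed 0.9; OH(120°)/CH2Cl(120°) eclipsed 2.9; H(240°)/SH(240°) eclipsed 1.7 → 5.5 kcal/mol.
E(A) − E(D) = 1.4 − 5.5 = -4.1 kcal/mol.

-4.1 kcal/mol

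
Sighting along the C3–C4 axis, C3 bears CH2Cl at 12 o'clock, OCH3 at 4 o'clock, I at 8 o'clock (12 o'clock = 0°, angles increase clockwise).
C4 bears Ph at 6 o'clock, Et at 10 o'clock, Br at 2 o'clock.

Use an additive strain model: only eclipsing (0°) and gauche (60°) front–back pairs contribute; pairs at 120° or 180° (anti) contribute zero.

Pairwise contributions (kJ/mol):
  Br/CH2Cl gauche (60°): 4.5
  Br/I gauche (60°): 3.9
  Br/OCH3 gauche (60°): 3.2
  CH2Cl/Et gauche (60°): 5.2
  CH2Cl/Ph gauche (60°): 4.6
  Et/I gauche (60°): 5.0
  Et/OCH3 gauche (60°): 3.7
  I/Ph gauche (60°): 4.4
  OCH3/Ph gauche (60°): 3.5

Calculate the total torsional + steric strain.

25.8 kJ/mol

This conformer is staggered. CH2Cl at 0° is gauche with Et at 300° (5.2); CH2Cl at 0° is gauche with Br at 60° (4.5); OCH3 at 120° is gauche with Ph at 180° (3.5); OCH3 at 120° is gauche with Br at 60° (3.2); I at 240° is gauche with Ph at 180° (4.4); I at 240° is gauche with Et at 300° (5.0). Total 25.8 kJ/mol.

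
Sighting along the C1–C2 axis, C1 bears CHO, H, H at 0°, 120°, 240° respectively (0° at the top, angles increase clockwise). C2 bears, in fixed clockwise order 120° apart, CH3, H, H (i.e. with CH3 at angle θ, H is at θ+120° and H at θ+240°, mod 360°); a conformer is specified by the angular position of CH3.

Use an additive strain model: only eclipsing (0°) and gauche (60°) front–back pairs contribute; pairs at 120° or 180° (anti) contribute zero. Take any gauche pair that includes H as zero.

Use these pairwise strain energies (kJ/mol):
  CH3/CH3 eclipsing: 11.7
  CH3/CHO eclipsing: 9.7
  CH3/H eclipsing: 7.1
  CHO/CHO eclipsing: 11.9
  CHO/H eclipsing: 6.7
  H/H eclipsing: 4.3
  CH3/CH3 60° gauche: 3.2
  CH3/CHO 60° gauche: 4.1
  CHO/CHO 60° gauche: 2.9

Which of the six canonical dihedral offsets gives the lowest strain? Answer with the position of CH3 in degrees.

CH3 at 0° (eclipsed): CHO(0°)/CH3(0°) eclipsed 9.7; H(120°)/H(120°) eclipsed 4.3; H(240°)/H(240°) eclipsed 4.3 → 18.3 kJ/mol.
CH3 at 60° (staggered): CHO(0°)/CH3(60°) gauche 4.1 → 4.1 kJ/mol.
CH3 at 120° (eclipsed): CHO(0°)/H(0°) eclipsed 6.7; H(120°)/CH3(120°) eclipsed 7.1; H(240°)/H(240°) eclipsed 4.3 → 18.1 kJ/mol.
CH3 at 180° (staggered): no non-H gauche contacts → 0.0 kJ/mol.
CH3 at 240° (eclipsed): CHO(0°)/H(0°) eclipsed 6.7; H(120°)/H(120°) eclipsed 4.3; H(240°)/CH3(240°) eclipsed 7.1 → 18.1 kJ/mol.
CH3 at 300° (staggered): CHO(0°)/CH3(300°) gauche 4.1 → 4.1 kJ/mol.
The minimum (0.0 kJ/mol) occurs with CH3 at 180°.

180°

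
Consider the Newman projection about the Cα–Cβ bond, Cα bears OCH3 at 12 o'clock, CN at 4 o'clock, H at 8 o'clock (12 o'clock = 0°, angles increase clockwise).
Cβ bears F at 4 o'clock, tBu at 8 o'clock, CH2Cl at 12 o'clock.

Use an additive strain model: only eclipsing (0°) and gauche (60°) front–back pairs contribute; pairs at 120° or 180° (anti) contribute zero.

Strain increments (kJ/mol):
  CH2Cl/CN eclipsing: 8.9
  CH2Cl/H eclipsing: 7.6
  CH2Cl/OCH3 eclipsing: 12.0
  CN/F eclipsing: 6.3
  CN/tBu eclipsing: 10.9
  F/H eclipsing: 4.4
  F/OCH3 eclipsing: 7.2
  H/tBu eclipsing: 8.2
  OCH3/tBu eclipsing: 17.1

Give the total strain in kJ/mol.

This conformer (eclipsed): OCH3(0°)/CH2Cl(0°) eclipsed 12.0; CN(120°)/F(120°) eclipsed 6.3; H(240°)/tBu(240°) eclipsed 8.2 → 26.5 kJ/mol.

26.5 kJ/mol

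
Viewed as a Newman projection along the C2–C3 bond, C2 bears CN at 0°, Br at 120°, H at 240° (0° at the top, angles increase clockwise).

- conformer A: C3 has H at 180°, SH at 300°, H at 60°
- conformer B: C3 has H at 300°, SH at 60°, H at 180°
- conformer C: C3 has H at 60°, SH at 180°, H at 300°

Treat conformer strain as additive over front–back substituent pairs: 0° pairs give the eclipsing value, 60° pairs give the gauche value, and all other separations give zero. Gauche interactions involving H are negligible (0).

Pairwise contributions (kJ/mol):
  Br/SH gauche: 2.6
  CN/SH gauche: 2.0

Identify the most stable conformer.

A

A is staggered. CN at 0° is gauche with SH at 300° (2.0). Total 2.0 kJ/mol.
B is staggered. CN at 0° is gauche with SH at 60° (2.0); Br at 120° is gauche with SH at 60° (2.6). Total 4.6 kJ/mol.
C is staggered. Br at 120° is gauche with SH at 180° (2.6). Total 2.6 kJ/mol.
A has the lowest total (2.0 kJ/mol).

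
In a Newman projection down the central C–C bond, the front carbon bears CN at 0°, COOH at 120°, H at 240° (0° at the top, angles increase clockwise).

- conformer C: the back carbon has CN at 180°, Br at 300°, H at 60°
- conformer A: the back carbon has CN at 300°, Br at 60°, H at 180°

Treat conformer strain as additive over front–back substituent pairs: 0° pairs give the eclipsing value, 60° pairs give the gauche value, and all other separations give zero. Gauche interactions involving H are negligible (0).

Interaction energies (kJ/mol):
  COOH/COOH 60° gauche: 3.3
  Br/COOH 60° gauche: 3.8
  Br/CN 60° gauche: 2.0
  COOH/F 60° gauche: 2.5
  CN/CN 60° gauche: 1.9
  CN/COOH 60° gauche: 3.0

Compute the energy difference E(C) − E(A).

C (staggered): CN–Br gauche, COOH–CN gauche; 2.0 + 3.0 = 5.0 kJ/mol.
A (staggered): CN–CN gauche, CN–Br gauche, COOH–Br gauche; 1.9 + 2.0 + 3.8 = 7.7 kJ/mol.
E(C) − E(A) = 5.0 − 7.7 = -2.7 kJ/mol.

-2.7 kJ/mol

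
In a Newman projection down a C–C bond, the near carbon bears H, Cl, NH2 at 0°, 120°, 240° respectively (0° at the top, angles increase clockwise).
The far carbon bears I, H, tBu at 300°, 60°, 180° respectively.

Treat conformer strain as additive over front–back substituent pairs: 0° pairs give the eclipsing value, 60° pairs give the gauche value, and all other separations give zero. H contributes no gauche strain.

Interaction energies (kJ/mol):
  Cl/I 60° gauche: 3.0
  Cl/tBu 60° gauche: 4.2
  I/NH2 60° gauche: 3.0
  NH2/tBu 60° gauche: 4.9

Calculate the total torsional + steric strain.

12.1 kJ/mol

This conformer (staggered): Cl–tBu gauche, NH2–I gauche, NH2–tBu gauche; 4.2 + 3.0 + 4.9 = 12.1 kJ/mol.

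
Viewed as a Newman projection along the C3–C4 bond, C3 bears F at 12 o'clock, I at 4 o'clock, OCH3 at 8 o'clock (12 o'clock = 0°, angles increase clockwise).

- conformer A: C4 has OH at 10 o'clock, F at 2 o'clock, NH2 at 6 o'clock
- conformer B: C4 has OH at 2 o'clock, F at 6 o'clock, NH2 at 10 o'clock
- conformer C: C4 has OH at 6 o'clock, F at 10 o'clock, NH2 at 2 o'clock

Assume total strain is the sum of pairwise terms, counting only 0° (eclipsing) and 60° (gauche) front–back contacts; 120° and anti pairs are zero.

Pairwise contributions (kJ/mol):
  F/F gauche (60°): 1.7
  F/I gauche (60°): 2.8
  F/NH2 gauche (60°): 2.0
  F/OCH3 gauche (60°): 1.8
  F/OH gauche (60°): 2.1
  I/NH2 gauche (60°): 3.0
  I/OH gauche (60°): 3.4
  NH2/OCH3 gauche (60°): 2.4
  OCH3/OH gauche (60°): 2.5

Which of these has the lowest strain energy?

C

A (staggered): F–OH gauche, F–F gauche, I–F gauche, I–NH2 gauche, OCH3–OH gauche, OCH3–NH2 gauche; 2.1 + 1.7 + 2.8 + 3.0 + 2.5 + 2.4 = 14.5 kJ/mol.
B (staggered): F–OH gauche, F–NH2 gauche, I–OH gauche, I–F gauche, OCH3–F gauche, OCH3–NH2 gauche; 2.1 + 2.0 + 3.4 + 2.8 + 1.8 + 2.4 = 14.5 kJ/mol.
C (staggered): F–F gauche, F–NH2 gauche, I–OH gauche, I–NH2 gauche, OCH3–OH gauche, OCH3–F gauche; 1.7 + 2.0 + 3.4 + 3.0 + 2.5 + 1.8 = 14.4 kJ/mol.
C has the lowest total (14.4 kJ/mol).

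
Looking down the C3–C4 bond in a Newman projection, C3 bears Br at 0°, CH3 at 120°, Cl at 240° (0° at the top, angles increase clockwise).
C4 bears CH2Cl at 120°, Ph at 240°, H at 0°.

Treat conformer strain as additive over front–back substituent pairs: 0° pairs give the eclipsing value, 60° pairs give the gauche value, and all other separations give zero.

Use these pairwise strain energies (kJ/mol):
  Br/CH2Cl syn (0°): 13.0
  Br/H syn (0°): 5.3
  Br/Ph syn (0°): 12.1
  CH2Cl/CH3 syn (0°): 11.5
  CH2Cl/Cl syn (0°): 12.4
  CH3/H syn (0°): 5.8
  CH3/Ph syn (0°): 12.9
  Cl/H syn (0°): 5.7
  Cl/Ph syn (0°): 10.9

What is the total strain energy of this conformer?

27.7 kJ/mol

This conformer (eclipsed): Br–H eclipsed, CH3–CH2Cl eclipsed, Cl–Ph eclipsed; 5.3 + 11.5 + 10.9 = 27.7 kJ/mol.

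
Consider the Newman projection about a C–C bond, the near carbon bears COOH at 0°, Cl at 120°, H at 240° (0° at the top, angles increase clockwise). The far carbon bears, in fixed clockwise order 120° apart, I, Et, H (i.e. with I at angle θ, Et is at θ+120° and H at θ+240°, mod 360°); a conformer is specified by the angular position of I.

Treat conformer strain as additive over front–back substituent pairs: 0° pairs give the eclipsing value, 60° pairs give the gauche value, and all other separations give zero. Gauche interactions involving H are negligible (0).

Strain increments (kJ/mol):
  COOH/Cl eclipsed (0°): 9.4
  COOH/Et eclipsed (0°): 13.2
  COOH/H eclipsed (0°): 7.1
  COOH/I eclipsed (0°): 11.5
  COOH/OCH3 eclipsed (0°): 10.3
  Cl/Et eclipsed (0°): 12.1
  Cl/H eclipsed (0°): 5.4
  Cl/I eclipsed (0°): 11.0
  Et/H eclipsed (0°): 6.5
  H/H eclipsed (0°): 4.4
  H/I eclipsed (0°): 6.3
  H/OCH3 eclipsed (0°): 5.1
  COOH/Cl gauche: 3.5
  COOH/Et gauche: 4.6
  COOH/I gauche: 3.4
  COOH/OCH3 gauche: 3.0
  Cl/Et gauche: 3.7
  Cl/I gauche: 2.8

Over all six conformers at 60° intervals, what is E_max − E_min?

I at 0° (eclipsed): COOH–I eclipsed, Cl–Et eclipsed, H–H eclipsed; 11.5 + 12.1 + 4.4 = 28.0 kJ/mol.
I at 60° (staggered): COOH–I gauche, Cl–I gauche, Cl–Et gauche; 3.4 + 2.8 + 3.7 = 9.9 kJ/mol.
I at 120° (eclipsed): COOH–H eclipsed, Cl–I eclipsed, H–Et eclipsed; 7.1 + 11.0 + 6.5 = 24.6 kJ/mol.
I at 180° (staggered): COOH–Et gauche, Cl–I gauche; 4.6 + 2.8 = 7.4 kJ/mol.
I at 240° (eclipsed): COOH–Et eclipsed, Cl–H eclipsed, H–I eclipsed; 13.2 + 5.4 + 6.3 = 24.9 kJ/mol.
I at 300° (staggered): COOH–I gauche, COOH–Et gauche, Cl–Et gauche; 3.4 + 4.6 + 3.7 = 11.7 kJ/mol.
Max at 0° (28.0 kJ/mol), min at 180° (7.4 kJ/mol); barrier = 20.6 kJ/mol.

20.6 kJ/mol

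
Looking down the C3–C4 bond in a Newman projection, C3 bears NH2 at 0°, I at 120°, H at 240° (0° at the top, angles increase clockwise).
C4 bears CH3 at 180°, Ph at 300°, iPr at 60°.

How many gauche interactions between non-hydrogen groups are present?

Non-H gauche pairs: NH2(0°)/Ph(300°); NH2(0°)/iPr(60°); I(120°)/CH3(180°); I(120°)/iPr(60°) — 4 interactions.

4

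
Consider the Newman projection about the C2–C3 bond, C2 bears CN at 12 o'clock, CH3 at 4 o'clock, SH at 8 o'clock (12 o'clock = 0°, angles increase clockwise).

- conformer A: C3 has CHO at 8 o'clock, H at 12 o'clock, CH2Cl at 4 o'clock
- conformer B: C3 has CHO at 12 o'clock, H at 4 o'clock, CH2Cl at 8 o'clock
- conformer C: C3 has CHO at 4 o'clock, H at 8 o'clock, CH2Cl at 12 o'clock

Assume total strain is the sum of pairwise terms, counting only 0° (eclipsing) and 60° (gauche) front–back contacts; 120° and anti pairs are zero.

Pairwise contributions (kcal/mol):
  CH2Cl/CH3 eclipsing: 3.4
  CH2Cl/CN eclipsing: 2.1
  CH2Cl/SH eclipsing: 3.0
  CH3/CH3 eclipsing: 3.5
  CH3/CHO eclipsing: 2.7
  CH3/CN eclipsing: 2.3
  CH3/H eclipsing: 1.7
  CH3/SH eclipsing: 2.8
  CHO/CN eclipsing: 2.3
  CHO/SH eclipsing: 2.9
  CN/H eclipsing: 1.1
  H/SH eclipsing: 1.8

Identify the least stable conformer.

A

A (eclipsed): CN–H eclipsed, CH3–CH2Cl eclipsed, SH–CHO eclipsed; 1.1 + 3.4 + 2.9 = 7.4 kcal/mol.
B (eclipsed): CN–CHO eclipsed, CH3–H eclipsed, SH–CH2Cl eclipsed; 2.3 + 1.7 + 3.0 = 7.0 kcal/mol.
C (eclipsed): CN–CH2Cl eclipsed, CH3–CHO eclipsed, SH–H eclipsed; 2.1 + 2.7 + 1.8 = 6.6 kcal/mol.
A has the highest total (7.4 kcal/mol).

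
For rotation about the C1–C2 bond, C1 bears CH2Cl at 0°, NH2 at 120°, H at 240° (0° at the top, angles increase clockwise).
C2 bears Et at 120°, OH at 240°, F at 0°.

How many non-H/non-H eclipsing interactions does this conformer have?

2

Non-H eclipsing pairs: CH2Cl(0°)/F(0°); NH2(120°)/Et(120°) — 2 interactions.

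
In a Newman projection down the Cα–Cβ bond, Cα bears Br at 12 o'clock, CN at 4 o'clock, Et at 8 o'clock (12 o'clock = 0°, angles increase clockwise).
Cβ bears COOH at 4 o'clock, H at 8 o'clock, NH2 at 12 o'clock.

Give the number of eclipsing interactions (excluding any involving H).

2

Non-H eclipsing pairs: Br(0°)/NH2(0°); CN(120°)/COOH(120°) — 2 interactions.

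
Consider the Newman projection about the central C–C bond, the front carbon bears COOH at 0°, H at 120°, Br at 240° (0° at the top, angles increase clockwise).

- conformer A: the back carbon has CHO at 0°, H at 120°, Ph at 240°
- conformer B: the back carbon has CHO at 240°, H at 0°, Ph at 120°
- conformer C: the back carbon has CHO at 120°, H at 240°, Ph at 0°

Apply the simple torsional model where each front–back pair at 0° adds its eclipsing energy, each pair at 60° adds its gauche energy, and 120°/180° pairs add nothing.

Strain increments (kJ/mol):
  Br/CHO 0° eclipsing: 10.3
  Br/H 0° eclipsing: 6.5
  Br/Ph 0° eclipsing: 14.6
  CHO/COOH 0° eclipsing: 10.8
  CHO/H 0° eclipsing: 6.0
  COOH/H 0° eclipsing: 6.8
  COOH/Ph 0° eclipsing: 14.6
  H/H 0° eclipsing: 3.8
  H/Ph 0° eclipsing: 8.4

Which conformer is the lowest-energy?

A is eclipsed. COOH at 0° is eclipsed with CHO at 0° (10.8); H at 120° is eclipsed with H at 120° (3.8); Br at 240° is eclipsed with Ph at 240° (14.6). Total 29.2 kJ/mol.
B is eclipsed. COOH at 0° is eclipsed with H at 0° (6.8); H at 120° is eclipsed with Ph at 120° (8.4); Br at 240° is eclipsed with CHO at 240° (10.3). Total 25.5 kJ/mol.
C is eclipsed. COOH at 0° is eclipsed with Ph at 0° (14.6); H at 120° is eclipsed with CHO at 120° (6.0); Br at 240° is eclipsed with H at 240° (6.5). Total 27.1 kJ/mol.
B has the lowest total (25.5 kJ/mol).

B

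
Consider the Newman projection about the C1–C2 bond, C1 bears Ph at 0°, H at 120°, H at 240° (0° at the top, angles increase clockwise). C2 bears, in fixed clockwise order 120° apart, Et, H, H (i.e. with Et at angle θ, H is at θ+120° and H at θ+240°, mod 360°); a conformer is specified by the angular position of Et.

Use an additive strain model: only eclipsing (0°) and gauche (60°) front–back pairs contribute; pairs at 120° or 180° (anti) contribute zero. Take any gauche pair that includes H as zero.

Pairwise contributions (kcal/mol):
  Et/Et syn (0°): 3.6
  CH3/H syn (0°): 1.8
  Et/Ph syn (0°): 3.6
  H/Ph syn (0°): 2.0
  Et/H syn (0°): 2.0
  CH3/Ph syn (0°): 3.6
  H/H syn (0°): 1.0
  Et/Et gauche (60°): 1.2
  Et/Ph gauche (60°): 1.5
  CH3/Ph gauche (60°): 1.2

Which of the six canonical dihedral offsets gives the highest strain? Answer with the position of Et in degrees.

0°

Et at 0° (eclipsed): Ph(0°)/Et(0°) eclipsed 3.6; H(120°)/H(120°) eclipsed 1.0; H(240°)/H(240°) eclipsed 1.0 → 5.6 kcal/mol.
Et at 60° (staggered): Ph(0°)/Et(60°) gauche 1.5 → 1.5 kcal/mol.
Et at 120° (eclipsed): Ph(0°)/H(0°) eclipsed 2.0; H(120°)/Et(120°) eclipsed 2.0; H(240°)/H(240°) eclipsed 1.0 → 5.0 kcal/mol.
Et at 180° (staggered): no non-H gauche contacts → 0.0 kcal/mol.
Et at 240° (eclipsed): Ph(0°)/H(0°) eclipsed 2.0; H(120°)/H(120°) eclipsed 1.0; H(240°)/Et(240°) eclipsed 2.0 → 5.0 kcal/mol.
Et at 300° (staggered): Ph(0°)/Et(300°) gauche 1.5 → 1.5 kcal/mol.
The maximum (5.6 kcal/mol) occurs with Et at 0°.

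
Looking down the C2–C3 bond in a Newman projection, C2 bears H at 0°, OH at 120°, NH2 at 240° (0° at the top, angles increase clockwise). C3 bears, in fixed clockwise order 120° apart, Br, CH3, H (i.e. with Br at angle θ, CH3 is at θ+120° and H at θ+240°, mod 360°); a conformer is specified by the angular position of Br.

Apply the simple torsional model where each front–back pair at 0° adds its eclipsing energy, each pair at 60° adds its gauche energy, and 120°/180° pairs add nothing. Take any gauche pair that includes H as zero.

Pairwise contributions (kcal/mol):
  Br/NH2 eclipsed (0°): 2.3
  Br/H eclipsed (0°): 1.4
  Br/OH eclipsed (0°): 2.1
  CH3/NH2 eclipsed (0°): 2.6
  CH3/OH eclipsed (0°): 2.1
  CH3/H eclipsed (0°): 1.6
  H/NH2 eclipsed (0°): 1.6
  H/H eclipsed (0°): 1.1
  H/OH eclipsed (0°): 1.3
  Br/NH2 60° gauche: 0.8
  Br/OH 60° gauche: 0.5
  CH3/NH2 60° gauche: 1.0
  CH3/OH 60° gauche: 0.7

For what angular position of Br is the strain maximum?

120°

Br at 0° (eclipsed): H–Br eclipsed, OH–CH3 eclipsed, NH2–H eclipsed; 1.4 + 2.1 + 1.6 = 5.1 kcal/mol.
Br at 60° (staggered): OH–Br gauche, OH–CH3 gauche, NH2–CH3 gauche; 0.5 + 0.7 + 1.0 = 2.2 kcal/mol.
Br at 120° (eclipsed): H–H eclipsed, OH–Br eclipsed, NH2–CH3 eclipsed; 1.1 + 2.1 + 2.6 = 5.8 kcal/mol.
Br at 180° (staggered): OH–Br gauche, NH2–Br gauche, NH2–CH3 gauche; 0.5 + 0.8 + 1.0 = 2.3 kcal/mol.
Br at 240° (eclipsed): H–CH3 eclipsed, OH–H eclipsed, NH2–Br eclipsed; 1.6 + 1.3 + 2.3 = 5.2 kcal/mol.
Br at 300° (staggered): OH–CH3 gauche, NH2–Br gauche; 0.7 + 0.8 = 1.5 kcal/mol.
The maximum (5.8 kcal/mol) occurs with Br at 120°.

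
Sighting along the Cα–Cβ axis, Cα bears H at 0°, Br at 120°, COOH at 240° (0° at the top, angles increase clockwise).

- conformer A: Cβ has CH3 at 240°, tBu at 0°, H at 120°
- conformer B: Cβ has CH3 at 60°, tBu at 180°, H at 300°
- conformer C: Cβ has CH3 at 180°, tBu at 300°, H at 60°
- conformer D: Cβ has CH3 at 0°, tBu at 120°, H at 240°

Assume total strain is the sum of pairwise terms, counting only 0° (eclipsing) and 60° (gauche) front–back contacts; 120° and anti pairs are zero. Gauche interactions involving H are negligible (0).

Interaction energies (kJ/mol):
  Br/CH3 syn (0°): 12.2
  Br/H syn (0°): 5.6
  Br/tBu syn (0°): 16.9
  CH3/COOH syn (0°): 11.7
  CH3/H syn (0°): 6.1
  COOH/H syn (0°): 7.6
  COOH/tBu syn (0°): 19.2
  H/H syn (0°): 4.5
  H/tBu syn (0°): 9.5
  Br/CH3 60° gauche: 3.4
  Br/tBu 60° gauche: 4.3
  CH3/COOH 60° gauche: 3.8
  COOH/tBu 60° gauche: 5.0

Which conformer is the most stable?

A (eclipsed): H(0°)/tBu(0°) eclipsed 9.5; Br(120°)/H(120°) eclipsed 5.6; COOH(240°)/CH3(240°) eclipsed 11.7 → 26.8 kJ/mol.
B (staggered): Br(120°)/CH3(60°) gauche 3.4; Br(120°)/tBu(180°) gauche 4.3; COOH(240°)/tBu(180°) gauche 5.0 → 12.7 kJ/mol.
C (staggered): Br(120°)/CH3(180°) gauche 3.4; COOH(240°)/CH3(180°) gauche 3.8; COOH(240°)/tBu(300°) gauche 5.0 → 12.2 kJ/mol.
D (eclipsed): H(0°)/CH3(0°) eclipsed 6.1; Br(120°)/tBu(120°) eclipsed 16.9; COOH(240°)/H(240°) eclipsed 7.6 → 30.6 kJ/mol.
C has the lowest total (12.2 kJ/mol).

C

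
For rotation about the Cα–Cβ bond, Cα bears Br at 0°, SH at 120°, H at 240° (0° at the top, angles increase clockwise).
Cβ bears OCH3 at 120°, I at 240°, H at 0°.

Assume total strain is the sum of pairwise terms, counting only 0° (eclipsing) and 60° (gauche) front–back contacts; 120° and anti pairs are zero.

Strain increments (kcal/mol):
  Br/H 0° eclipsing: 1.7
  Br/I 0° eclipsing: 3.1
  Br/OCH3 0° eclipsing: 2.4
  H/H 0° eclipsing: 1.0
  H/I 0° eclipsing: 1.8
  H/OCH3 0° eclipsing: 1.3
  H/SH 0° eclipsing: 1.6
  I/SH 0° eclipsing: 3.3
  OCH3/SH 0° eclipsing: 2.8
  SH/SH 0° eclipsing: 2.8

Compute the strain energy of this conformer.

This conformer is eclipsed. Br at 0° is eclipsed with H at 0° (1.7); SH at 120° is eclipsed with OCH3 at 120° (2.8); H at 240° is eclipsed with I at 240° (1.8). Total 6.3 kcal/mol.

6.3 kcal/mol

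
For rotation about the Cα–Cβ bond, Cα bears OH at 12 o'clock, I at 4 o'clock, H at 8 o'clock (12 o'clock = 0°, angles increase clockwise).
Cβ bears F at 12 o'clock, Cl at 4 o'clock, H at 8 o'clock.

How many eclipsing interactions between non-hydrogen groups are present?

2

Non-H eclipsing pairs: OH(0°)/F(0°); I(120°)/Cl(120°) — 2 interactions.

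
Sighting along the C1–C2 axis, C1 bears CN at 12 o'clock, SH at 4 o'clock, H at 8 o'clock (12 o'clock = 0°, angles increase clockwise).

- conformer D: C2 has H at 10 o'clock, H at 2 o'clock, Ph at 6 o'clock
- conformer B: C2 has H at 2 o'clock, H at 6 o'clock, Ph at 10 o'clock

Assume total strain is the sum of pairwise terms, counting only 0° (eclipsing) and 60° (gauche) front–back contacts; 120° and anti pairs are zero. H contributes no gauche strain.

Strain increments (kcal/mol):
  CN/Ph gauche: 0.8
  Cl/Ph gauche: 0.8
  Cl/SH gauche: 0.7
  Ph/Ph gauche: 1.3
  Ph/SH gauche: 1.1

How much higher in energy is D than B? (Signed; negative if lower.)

+0.3 kcal/mol

D (staggered): SH(120°)/Ph(180°) gauche 1.1 → 1.1 kcal/mol.
B (staggered): CN(0°)/Ph(300°) gauche 0.8 → 0.8 kcal/mol.
E(D) − E(B) = 1.1 − 0.8 = +0.3 kcal/mol.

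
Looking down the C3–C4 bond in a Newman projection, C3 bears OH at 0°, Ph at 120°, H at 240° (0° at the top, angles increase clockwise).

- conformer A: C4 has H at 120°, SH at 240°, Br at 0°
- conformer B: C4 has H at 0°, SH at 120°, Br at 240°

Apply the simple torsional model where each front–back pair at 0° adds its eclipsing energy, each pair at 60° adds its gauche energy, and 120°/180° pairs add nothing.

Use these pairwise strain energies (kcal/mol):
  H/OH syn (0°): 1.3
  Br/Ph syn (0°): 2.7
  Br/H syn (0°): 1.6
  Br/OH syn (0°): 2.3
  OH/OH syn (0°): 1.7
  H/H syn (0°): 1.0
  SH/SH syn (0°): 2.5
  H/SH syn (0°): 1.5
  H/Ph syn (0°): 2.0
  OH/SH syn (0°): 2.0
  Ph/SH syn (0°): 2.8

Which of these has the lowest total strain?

A (eclipsed): OH(0°)/Br(0°) eclipsed 2.3; Ph(120°)/H(120°) eclipsed 2.0; H(240°)/SH(240°) eclipsed 1.5 → 5.8 kcal/mol.
B (eclipsed): OH(0°)/H(0°) eclipsed 1.3; Ph(120°)/SH(120°) eclipsed 2.8; H(240°)/Br(240°) eclipsed 1.6 → 5.7 kcal/mol.
B has the lowest total (5.7 kcal/mol).

B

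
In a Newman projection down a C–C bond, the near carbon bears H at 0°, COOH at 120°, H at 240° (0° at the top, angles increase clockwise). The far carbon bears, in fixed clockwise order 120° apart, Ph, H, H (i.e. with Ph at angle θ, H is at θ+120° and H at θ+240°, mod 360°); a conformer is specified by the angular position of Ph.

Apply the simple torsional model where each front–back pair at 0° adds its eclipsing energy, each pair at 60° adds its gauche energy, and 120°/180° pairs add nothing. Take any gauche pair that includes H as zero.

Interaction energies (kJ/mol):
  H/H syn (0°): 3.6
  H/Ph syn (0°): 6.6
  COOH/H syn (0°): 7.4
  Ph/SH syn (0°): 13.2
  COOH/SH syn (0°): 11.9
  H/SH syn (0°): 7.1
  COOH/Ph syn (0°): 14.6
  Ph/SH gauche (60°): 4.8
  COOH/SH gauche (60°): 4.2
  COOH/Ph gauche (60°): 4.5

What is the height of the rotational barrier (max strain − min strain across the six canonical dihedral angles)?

Ph at 0° (eclipsed): H(0°)/Ph(0°) eclipsed 6.6; COOH(120°)/H(120°) eclipsed 7.4; H(240°)/H(240°) eclipsed 3.6 → 17.6 kJ/mol.
Ph at 60° (staggered): COOH(120°)/Ph(60°) gauche 4.5 → 4.5 kJ/mol.
Ph at 120° (eclipsed): H(0°)/H(0°) eclipsed 3.6; COOH(120°)/Ph(120°) eclipsed 14.6; H(240°)/H(240°) eclipsed 3.6 → 21.8 kJ/mol.
Ph at 180° (staggered): COOH(120°)/Ph(180°) gauche 4.5 → 4.5 kJ/mol.
Ph at 240° (eclipsed): H(0°)/H(0°) eclipsed 3.6; COOH(120°)/H(120°) eclipsed 7.4; H(240°)/Ph(240°) eclipsed 6.6 → 17.6 kJ/mol.
Ph at 300° (staggered): no non-H gauche contacts → 0.0 kJ/mol.
Max at 120° (21.8 kJ/mol), min at 300° (0.0 kJ/mol); barrier = 21.8 kJ/mol.

21.8 kJ/mol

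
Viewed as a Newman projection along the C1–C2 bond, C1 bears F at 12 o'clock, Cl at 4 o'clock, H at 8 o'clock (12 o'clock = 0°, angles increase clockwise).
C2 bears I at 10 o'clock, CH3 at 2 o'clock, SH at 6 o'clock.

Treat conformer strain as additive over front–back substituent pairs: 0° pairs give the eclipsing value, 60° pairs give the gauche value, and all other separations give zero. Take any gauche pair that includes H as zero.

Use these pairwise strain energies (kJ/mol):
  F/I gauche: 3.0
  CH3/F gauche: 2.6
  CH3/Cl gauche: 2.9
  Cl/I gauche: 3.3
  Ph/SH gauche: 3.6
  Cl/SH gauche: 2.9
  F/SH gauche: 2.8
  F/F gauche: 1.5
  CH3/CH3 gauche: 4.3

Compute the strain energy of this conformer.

This conformer (staggered): F–I gauche, F–CH3 gauche, Cl–CH3 gauche, Cl–SH gauche; 3.0 + 2.6 + 2.9 + 2.9 = 11.4 kJ/mol.

11.4 kJ/mol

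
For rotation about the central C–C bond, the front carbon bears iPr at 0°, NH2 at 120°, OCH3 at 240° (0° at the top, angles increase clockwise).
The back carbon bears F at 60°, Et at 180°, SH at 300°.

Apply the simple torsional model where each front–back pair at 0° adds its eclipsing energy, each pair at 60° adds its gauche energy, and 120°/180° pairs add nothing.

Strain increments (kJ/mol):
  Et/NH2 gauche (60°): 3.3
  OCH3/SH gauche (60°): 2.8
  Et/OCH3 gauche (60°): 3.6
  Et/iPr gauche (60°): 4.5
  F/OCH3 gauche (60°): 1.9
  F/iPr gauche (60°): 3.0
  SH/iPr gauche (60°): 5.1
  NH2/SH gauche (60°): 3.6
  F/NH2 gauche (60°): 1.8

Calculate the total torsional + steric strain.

19.6 kJ/mol

This conformer (staggered): iPr–F gauche, iPr–SH gauche, NH2–F gauche, NH2–Et gauche, OCH3–Et gauche, OCH3–SH gauche; 3.0 + 5.1 + 1.8 + 3.3 + 3.6 + 2.8 = 19.6 kJ/mol.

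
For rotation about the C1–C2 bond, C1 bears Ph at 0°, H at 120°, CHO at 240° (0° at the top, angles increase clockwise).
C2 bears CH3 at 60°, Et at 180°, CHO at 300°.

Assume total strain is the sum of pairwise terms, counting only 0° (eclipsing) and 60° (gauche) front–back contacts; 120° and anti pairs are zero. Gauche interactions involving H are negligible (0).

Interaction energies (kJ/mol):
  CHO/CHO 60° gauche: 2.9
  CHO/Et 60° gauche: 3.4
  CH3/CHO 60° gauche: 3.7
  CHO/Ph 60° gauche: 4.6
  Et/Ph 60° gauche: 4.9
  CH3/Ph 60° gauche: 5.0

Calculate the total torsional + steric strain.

15.9 kJ/mol

This conformer (staggered): Ph–CH3 gauche, Ph–CHO gauche, CHO–Et gauche, CHO–CHO gauche; 5.0 + 4.6 + 3.4 + 2.9 = 15.9 kJ/mol.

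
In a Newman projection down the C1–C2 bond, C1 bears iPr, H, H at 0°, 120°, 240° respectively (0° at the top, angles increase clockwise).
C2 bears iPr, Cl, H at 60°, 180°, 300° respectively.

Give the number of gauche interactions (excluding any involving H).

Non-H gauche pairs: iPr(0°)/iPr(60°) — 1 interaction.

1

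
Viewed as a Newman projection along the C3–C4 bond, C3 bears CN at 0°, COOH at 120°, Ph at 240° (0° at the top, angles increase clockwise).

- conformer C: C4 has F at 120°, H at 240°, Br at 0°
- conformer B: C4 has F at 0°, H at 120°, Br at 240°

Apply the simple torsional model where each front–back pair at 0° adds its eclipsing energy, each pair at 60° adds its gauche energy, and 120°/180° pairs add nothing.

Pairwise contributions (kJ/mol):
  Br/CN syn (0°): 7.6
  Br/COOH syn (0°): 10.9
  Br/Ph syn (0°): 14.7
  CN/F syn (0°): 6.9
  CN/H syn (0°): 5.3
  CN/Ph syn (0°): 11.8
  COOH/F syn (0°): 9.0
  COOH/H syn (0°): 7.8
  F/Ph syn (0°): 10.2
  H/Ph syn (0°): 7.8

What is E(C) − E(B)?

C (eclipsed): CN–Br eclipsed, COOH–F eclipsed, Ph–H eclipsed; 7.6 + 9.0 + 7.8 = 24.4 kJ/mol.
B (eclipsed): CN–F eclipsed, COOH–H eclipsed, Ph–Br eclipsed; 6.9 + 7.8 + 14.7 = 29.4 kJ/mol.
E(C) − E(B) = 24.4 − 29.4 = -5.0 kJ/mol.

-5.0 kJ/mol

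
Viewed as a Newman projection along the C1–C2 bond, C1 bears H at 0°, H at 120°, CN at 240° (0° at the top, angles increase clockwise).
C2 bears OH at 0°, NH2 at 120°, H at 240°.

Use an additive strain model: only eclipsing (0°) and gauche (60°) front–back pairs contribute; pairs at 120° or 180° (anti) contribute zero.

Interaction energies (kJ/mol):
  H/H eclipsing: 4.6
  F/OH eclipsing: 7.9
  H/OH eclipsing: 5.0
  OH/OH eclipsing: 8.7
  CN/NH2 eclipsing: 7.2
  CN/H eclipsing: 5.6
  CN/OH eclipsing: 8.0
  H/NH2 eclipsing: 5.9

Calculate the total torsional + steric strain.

This conformer is eclipsed. H at 0° is eclipsed with OH at 0° (5.0); H at 120° is eclipsed with NH2 at 120° (5.9); CN at 240° is eclipsed with H at 240° (5.6). Total 16.5 kJ/mol.

16.5 kJ/mol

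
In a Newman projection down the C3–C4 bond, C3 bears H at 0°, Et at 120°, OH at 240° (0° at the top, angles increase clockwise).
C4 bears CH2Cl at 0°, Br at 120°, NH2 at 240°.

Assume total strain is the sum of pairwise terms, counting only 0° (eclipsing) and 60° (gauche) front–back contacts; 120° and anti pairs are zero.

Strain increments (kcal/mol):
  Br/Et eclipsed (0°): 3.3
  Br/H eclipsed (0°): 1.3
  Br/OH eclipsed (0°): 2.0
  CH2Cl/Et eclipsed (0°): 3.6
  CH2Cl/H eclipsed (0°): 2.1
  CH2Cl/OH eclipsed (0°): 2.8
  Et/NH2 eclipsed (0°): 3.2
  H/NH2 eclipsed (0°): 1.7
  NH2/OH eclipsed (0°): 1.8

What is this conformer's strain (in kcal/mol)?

This conformer (eclipsed): H(0°)/CH2Cl(0°) eclipsed 2.1; Et(120°)/Br(120°) eclipsed 3.3; OH(240°)/NH2(240°) eclipsed 1.8 → 7.2 kcal/mol.

7.2 kcal/mol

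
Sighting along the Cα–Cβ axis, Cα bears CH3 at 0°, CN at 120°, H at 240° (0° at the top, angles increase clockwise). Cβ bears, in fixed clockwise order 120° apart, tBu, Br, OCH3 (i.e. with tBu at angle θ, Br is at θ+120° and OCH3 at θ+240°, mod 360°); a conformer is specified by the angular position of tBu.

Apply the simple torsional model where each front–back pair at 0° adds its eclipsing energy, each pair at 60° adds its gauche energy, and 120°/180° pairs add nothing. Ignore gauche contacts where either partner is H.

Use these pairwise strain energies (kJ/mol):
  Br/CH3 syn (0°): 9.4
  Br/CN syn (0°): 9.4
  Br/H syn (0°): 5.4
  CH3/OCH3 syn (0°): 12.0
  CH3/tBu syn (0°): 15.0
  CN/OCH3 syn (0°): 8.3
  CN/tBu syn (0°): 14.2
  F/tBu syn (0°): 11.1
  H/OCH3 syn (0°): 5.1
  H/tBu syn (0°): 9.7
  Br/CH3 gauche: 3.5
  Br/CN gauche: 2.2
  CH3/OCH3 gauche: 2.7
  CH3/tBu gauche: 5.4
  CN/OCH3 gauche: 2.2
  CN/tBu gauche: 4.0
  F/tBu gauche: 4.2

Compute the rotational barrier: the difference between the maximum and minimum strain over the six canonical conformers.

tBu at 0° (eclipsed): CH3(0°)/tBu(0°) eclipsed 15.0; CN(120°)/Br(120°) eclipsed 9.4; H(240°)/OCH3(240°) eclipsed 5.1 → 29.5 kJ/mol.
tBu at 60° (staggered): CH3(0°)/tBu(60°) gauche 5.4; CH3(0°)/OCH3(300°) gauche 2.7; CN(120°)/tBu(60°) gauche 4.0; CN(120°)/Br(180°) gauche 2.2 → 14.3 kJ/mol.
tBu at 120° (eclipsed): CH3(0°)/OCH3(0°) eclipsed 12.0; CN(120°)/tBu(120°) eclipsed 14.2; H(240°)/Br(240°) eclipsed 5.4 → 31.6 kJ/mol.
tBu at 180° (staggered): CH3(0°)/Br(300°) gauche 3.5; CH3(0°)/OCH3(60°) gauche 2.7; CN(120°)/tBu(180°) gauche 4.0; CN(120°)/OCH3(60°) gauche 2.2 → 12.4 kJ/mol.
tBu at 240° (eclipsed): CH3(0°)/Br(0°) eclipsed 9.4; CN(120°)/OCH3(120°) eclipsed 8.3; H(240°)/tBu(240°) eclipsed 9.7 → 27.4 kJ/mol.
tBu at 300° (staggered): CH3(0°)/tBu(300°) gauche 5.4; CH3(0°)/Br(60°) gauche 3.5; CN(120°)/Br(60°) gauche 2.2; CN(120°)/OCH3(180°) gauche 2.2 → 13.3 kJ/mol.
Max at 120° (31.6 kJ/mol), min at 180° (12.4 kJ/mol); barrier = 19.2 kJ/mol.

19.2 kJ/mol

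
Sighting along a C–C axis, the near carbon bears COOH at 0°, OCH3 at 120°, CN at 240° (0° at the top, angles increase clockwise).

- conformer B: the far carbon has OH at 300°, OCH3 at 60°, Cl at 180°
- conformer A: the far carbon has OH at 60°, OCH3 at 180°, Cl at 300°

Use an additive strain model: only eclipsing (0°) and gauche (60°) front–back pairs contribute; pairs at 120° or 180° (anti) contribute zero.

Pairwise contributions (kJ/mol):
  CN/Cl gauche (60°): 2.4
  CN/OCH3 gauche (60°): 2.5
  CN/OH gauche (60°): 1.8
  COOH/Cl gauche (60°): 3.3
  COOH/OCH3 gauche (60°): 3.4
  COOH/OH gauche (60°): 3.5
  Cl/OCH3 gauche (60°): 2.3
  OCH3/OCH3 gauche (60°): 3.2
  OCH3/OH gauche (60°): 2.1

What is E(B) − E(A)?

B (staggered): COOH–OH gauche, COOH–OCH3 gauche, OCH3–OCH3 gauche, OCH3–Cl gauche, CN–OH gauche, CN–Cl gauche; 3.5 + 3.4 + 3.2 + 2.3 + 1.8 + 2.4 = 16.6 kJ/mol.
A (staggered): COOH–OH gauche, COOH–Cl gauche, OCH3–OH gauche, OCH3–OCH3 gauche, CN–OCH3 gauche, CN–Cl gauche; 3.5 + 3.3 + 2.1 + 3.2 + 2.5 + 2.4 = 17.0 kJ/mol.
E(B) − E(A) = 16.6 − 17.0 = -0.4 kJ/mol.

-0.4 kJ/mol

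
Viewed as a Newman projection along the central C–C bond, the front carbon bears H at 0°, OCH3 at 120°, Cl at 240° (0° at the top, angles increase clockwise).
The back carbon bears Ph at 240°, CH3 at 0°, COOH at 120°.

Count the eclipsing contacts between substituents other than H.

2

Non-H eclipsing pairs: OCH3(120°)/COOH(120°); Cl(240°)/Ph(240°) — 2 interactions.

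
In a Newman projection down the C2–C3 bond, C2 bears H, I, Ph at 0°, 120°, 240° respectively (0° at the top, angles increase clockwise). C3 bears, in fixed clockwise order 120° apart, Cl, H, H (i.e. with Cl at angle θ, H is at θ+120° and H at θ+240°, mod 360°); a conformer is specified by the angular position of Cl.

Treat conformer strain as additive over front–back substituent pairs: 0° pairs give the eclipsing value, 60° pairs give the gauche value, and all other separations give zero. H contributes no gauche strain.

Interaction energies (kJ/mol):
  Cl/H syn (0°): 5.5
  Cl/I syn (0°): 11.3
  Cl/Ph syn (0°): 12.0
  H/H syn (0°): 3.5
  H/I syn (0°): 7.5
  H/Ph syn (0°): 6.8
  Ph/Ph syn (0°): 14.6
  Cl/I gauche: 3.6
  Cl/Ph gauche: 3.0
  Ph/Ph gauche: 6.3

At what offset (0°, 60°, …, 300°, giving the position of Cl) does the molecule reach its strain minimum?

Cl at 0° is eclipsed. H at 0° is eclipsed with Cl at 0° (5.5); I at 120° is eclipsed with H at 120° (7.5); Ph at 240° is eclipsed with H at 240° (6.8). Total 19.8 kJ/mol.
Cl at 60° is staggered. I at 120° is gauche with Cl at 60° (3.6). Total 3.6 kJ/mol.
Cl at 120° is eclipsed. H at 0° is eclipsed with H at 0° (3.5); I at 120° is eclipsed with Cl at 120° (11.3); Ph at 240° is eclipsed with H at 240° (6.8). Total 21.6 kJ/mol.
Cl at 180° is staggered. I at 120° is gauche with Cl at 180° (3.6); Ph at 240° is gauche with Cl at 180° (3.0). Total 6.6 kJ/mol.
Cl at 240° is eclipsed. H at 0° is eclipsed with H at 0° (3.5); I at 120° is eclipsed with H at 120° (7.5); Ph at 240° is eclipsed with Cl at 240° (12.0). Total 23.0 kJ/mol.
Cl at 300° is staggered. Ph at 240° is gauche with Cl at 300° (3.0). Total 3.0 kJ/mol.
The minimum (3.0 kJ/mol) occurs with Cl at 300°.

300°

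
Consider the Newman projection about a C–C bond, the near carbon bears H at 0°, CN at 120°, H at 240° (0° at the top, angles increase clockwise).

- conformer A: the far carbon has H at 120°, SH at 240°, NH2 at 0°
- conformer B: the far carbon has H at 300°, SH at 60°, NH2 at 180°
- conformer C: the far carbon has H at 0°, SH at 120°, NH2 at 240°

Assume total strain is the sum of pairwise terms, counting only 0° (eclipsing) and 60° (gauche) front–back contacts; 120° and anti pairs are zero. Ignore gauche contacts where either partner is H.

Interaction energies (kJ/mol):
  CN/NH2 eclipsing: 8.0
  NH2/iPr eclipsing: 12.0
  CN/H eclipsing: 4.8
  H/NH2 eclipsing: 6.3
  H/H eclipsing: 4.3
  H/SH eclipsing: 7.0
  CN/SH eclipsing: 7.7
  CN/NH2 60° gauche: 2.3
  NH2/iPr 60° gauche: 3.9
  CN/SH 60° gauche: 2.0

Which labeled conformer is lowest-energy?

B

A (eclipsed): H–NH2 eclipsed, CN–H eclipsed, H–SH eclipsed; 6.3 + 4.8 + 7.0 = 18.1 kJ/mol.
B (staggered): CN–SH gauche, CN–NH2 gauche; 2.0 + 2.3 = 4.3 kJ/mol.
C (eclipsed): H–H eclipsed, CN–SH eclipsed, H–NH2 eclipsed; 4.3 + 7.7 + 6.3 = 18.3 kJ/mol.
B has the lowest total (4.3 kJ/mol).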